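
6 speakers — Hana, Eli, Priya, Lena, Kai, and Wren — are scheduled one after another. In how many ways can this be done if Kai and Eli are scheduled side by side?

240

Treat {Kai, Eli} as a single unit. There are 5 units to order, and the pair itself can be ordered 2 ways.
So the count is 2·(5)! = 240.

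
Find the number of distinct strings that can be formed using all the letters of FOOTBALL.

10080

FOOTBALL has 8 letters with L appearing twice and O appearing twice.
Dividing 8! = 40320 by 2!·2! = 4 for the repeated letters gives 10080.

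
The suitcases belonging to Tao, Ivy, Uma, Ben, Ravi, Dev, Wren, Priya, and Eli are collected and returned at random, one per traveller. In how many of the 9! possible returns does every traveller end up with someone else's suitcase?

Count assignments avoiding every fixed point. For any j of the 9 travellers fixed to their own suitcase, the other 9−j can be arranged in (9−j)! ways.
By inclusion–exclusion this is Σ_{j=0}^{9} (−1)^j C(9,j)·(9−j)!.
Computing: 362880 − 362880 + 181440 − 60480 + 15120 − 3024 + 504 − 72 + 9 − 1 = 133496.

133496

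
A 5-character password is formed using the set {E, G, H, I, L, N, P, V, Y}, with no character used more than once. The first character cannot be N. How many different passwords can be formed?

13440

The first character has 9−1 = 8 choices (anything except N).
The remaining 4 characters are filled from the other 8 symbols without repetition: 8 × 7 × 6 × 5 = 1680.
Total: 8 × 1680 = 13440.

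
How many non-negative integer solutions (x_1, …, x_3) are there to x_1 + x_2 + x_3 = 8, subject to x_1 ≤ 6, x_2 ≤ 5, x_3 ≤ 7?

Ignoring the caps, the number of non-negative solutions to x_1+…+x_3 = 8 is C(10,2) = 45.
Subtract solutions that violate a single cap (substitute x_i' = x_i − (cap_i+1)): x_1 ≥ 7 gives C(3,2) = 3; x_2 ≥ 6 gives C(4,2) = 6; x_3 ≥ 8 gives C(2,2) = 1. Together 10.
No two caps can be exceeded simultaneously, so the pair terms are all 0.
By inclusion–exclusion the count is 45 − 10 + 0 = 35.

35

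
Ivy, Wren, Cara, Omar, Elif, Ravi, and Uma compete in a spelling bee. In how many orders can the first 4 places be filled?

This is an ordered selection of 4 from 7: P(7,4).
That gives 7 × 6 × 5 × 4 = 840.

840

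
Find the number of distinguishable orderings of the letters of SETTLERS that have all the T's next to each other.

1260

Treat the 2 copies of T as a single block. The multiset to arrange is then {TT, E, E, L, R, S, S}, 7 items in all.
That gives (7)!/(2!·2!) = 1260 arrangements.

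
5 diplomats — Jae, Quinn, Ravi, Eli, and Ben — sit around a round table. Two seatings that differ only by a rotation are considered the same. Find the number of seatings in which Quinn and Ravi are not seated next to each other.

Without the restriction there are (4)! = 24 seatings.
Those with Quinn next to Ravi: fuse the pair into one unit and seat 4 units around a circle — 2·(3)! = 12.
Subtracting, 24 − 12 = 12.

12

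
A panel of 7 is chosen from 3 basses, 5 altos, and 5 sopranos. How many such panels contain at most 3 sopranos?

1408

Split by how many sopranos are chosen (0 through 3).
Sum: C(5,0)·C(8,7) + C(5,1)·C(8,6) + C(5,2)·C(8,5) + C(5,3)·C(8,4) = 8 + 140 + 560 + 700 = 1408.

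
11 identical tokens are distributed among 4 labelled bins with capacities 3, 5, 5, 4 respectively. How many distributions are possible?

68

Without the upper bounds there are C(14,3) = 364 ways to split 11 among 4 bins.
Subtract solutions that violate a single cap (substitute x_i' = x_i − (cap_i+1)): x_1 ≥ 4 gives C(10,3) = 120; x_2 ≥ 6 gives C(8,3) = 56; x_3 ≥ 6 gives C(8,3) = 56; x_4 ≥ 5 gives C(9,3) = 84. Together 316.
Add back pairs where two caps are both exceeded: 4 + 4 + 10 + 0 + 1 + 1 = 20.
By inclusion–exclusion the count is 364 − 316 + 20 = 68.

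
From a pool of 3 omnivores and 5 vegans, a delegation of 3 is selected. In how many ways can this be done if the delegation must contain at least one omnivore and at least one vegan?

45

Total 3-person selections from all 8: C(8,3) = 56.
Subtract selections that omit an entire group: no omnivores → C(5,3) = 10; no vegans → C(3,3) = 1.
Both groups omitted at once is impossible, so 56 − 11 = 45.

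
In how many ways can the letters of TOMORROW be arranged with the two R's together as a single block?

Treat the 2 copies of R as a single block. The multiset to arrange is then {RR, M, O, O, O, T, W}, 7 items in all.
That gives (7)!/(3!) = 840 arrangements.

840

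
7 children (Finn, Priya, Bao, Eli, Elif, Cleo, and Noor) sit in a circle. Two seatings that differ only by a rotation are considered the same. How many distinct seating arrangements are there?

720

Around a circle, 7 distinct people have 7!/7 = (6)! = 720 rotationally distinct seatings.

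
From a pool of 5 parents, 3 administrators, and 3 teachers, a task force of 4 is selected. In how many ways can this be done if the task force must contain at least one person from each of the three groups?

180

Total 4-person selections from all 11: C(11,4) = 330.
Subtract selections that omit an entire group: no parents → C(6,4) = 15; no administrators → C(8,4) = 70; no teachers → C(8,4) = 70.
Add back selections omitting two groups (i.e. drawn from a single group): C(5,4) + C(3,4) + C(3,4) = 5.
By inclusion–exclusion: 330 − 155 + 5 = 180.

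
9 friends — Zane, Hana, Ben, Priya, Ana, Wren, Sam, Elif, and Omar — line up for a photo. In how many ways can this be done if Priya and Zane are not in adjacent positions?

There are 9! = 362880 arrangements in all. If Priya and Zane are adjacent, merging them into one block gives 2·(8)! = 80640 arrangements.
Complementary counting: 362880 − 80640 = 282240.

282240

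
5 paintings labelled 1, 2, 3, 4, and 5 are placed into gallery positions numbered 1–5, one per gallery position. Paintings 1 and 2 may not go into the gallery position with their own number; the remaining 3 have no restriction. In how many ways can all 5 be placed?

78

Let Aᵢ (for i ∈ {1, 2}) be the placements that put painting i in its forbidden gallery position. Any j of these fix j positions, leaving (5−j)! ways to fill the rest, and there are C(2,j) ways to pick which j.
By inclusion–exclusion, the number of valid placements is Σ_{j=0}^{2} (−1)^j C(2,j)·(5−j)!.
Computing: 120 − 48 + 6 = 78.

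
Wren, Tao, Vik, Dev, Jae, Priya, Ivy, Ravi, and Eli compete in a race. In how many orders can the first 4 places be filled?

3024

There are 9 choices for 1st place, 8 for 2nd, and so on down to 6 for position 4.
That gives 9 × 8 × 7 × 6 = 3024.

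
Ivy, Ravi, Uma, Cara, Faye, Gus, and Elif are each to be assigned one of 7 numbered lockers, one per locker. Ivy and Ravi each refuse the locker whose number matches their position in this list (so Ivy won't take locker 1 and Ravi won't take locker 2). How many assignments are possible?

3720

Let Aᵢ (for i ∈ {1, 2}) be the placements that put person i in their forbidden locker. Any j of these fix j positions, leaving (7−j)! ways to fill the rest, and there are C(2,j) ways to pick which j.
By inclusion–exclusion, the number of valid placements is Σ_{j=0}^{2} (−1)^j C(2,j)·(7−j)!.
Computing: 5040 − 1440 + 120 = 3720.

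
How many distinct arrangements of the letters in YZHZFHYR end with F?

Fix F in the last position and arrange the remaining 7 letters.
Those 7 letters have H appearing twice, Y appearing twice, and Z appearing twice, giving (7)!/(2!·2!·2!) = 630.

630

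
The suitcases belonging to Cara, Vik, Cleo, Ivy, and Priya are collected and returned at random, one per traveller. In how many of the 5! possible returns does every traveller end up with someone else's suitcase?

Count assignments avoiding every fixed point. For any j of the 5 travellers fixed to their own suitcase, the other 5−j can be arranged in (5−j)! ways.
By inclusion–exclusion this is Σ_{j=0}^{5} (−1)^j C(5,j)·(5−j)!.
Computing: 120 − 120 + 60 − 20 + 5 − 1 = 44.

44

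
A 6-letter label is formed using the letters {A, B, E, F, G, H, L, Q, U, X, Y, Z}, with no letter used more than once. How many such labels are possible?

Choose and order 6 of the 12 symbols: the first letter has 12 options, the next 11, and so on down to 7.
That product is 12 × 11 × 10 × 9 × 8 × 7 = 665280.

665280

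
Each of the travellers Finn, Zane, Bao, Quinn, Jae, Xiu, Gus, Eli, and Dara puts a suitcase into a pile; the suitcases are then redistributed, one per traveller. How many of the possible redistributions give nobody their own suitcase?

133496

Let Aᵢ be the assignments in which traveller i gets their own suitcase. We want the size of the complement of A₁∪…∪A_9.
By inclusion–exclusion this is Σ_{j=0}^{9} (−1)^j C(9,j)·(9−j)!.
Computing: 362880 − 362880 + 181440 − 60480 + 15120 − 3024 + 504 − 72 + 9 − 1 = 133496.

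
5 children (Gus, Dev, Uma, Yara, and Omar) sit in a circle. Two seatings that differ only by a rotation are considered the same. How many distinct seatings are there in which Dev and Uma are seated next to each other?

Treat {Dev, Uma} as one unit (2 internal orders) and seat the resulting 4 units around the table: (3)! circular arrangements.
So 2 × (3)! = 2 × 6 = 12.

12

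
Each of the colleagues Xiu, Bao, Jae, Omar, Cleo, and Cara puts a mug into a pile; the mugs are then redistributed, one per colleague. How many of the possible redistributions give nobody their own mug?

265

Let Aᵢ be the assignments in which colleague i gets their own mug. We want the size of the complement of A₁∪…∪A_6.
By inclusion–exclusion this is Σ_{j=0}^{6} (−1)^j C(6,j)·(6−j)!.
Computing: 720 − 720 + 360 − 120 + 30 − 6 + 1 = 265.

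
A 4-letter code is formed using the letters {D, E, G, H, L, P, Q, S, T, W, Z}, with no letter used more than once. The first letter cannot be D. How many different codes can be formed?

7200

The first letter has 11−1 = 10 choices (anything except D).
The remaining 3 letters are filled from the other 10 symbols without repetition: 10 × 9 × 8 = 720.
Total: 10 × 720 = 7200.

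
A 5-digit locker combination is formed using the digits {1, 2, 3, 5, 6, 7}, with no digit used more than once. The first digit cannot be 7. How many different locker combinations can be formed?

The first digit has 6−1 = 5 choices (anything except 7).
The remaining 4 digits are filled from the other 5 symbols without repetition: 5 × 4 × 3 × 2 = 120.
Total: 5 × 120 = 600.

600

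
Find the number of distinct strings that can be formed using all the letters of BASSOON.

Letter multiplicities in BASSOON: A×1, B×1, N×1, O×2, S×2.
The number of distinct arrangements is 7!/(2!·2!) = 5040/4 = 1260.

1260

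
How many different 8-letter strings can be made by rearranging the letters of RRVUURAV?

1680

Letter multiplicities in RRVUURAV: A×1, R×3, U×2, V×2.
The number of distinct arrangements is 8!/(3!·2!·2!) = 40320/24 = 1680.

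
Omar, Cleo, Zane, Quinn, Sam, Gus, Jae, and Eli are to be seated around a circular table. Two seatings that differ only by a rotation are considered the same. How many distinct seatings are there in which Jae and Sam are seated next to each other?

Glue Jae and Sam into a block (2 internal orders). Seating 7 units around a circle gives (6)! arrangements.
So 2 × (6)! = 2 × 720 = 1440.

1440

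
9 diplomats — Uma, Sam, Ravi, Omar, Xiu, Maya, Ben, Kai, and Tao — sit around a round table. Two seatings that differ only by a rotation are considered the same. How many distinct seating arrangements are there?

Around a circle, 9 distinct people have 9!/9 = (8)! = 40320 rotationally distinct seatings.

40320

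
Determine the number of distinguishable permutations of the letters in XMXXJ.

XMXXJ has 5 letters with X appearing 3 times.
Dividing 5! = 120 by 3! = 6 for the repeated letters gives 20.

20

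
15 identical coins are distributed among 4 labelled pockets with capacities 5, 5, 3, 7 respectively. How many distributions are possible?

52

Without the upper bounds there are C(18,3) = 816 ways to split 15 among 4 pockets.
Subtract solutions that violate a single cap (substitute x_i' = x_i − (cap_i+1)): x_1 ≥ 6 gives C(12,3) = 220; x_2 ≥ 6 gives C(12,3) = 220; x_3 ≥ 4 gives C(14,3) = 364; x_4 ≥ 8 gives C(10,3) = 120. Together 924.
Add back pairs where two caps are both exceeded: 20 + 56 + 4 + 56 + 4 + 20 = 160.
By inclusion–exclusion the count is 816 − 924 + 160 = 52.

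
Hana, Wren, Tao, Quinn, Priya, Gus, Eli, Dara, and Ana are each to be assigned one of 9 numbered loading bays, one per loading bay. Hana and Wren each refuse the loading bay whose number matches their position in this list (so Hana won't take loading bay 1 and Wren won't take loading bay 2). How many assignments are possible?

Let Aᵢ (for i ∈ {1, 2}) be the placements that put person i in their forbidden loading bay. Any j of these fix j positions, leaving (9−j)! ways to fill the rest, and there are C(2,j) ways to pick which j.
By inclusion–exclusion, the number of valid placements is Σ_{j=0}^{2} (−1)^j C(2,j)·(9−j)!.
Computing: 362880 − 80640 + 5040 = 287280.

287280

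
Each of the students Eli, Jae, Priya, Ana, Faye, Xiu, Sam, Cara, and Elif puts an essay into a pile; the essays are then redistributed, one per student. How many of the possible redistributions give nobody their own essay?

Count assignments avoiding every fixed point. For any j of the 9 students fixed to their own essay, the other 9−j can be arranged in (9−j)! ways.
By inclusion–exclusion this is Σ_{j=0}^{9} (−1)^j C(9,j)·(9−j)!.
Computing: 362880 − 362880 + 181440 − 60480 + 15120 − 3024 + 504 − 72 + 9 − 1 = 133496.

133496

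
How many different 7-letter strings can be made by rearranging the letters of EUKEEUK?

210

Letter multiplicities in EUKEEUK: E×3, K×2, U×2.
Dividing 7! = 5040 by 3!·2!·2! = 24 for the repeated letters gives 210.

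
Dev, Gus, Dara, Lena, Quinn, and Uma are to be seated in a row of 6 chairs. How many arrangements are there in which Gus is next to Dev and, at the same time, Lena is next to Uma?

96

Treat {Gus,Dev} as one block (2 orders) and {Lena,Uma} as another (2 orders).
That leaves 4 units to arrange: 2 × 2 × 4! = 4 × 24 = 96.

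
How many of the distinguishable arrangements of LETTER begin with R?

With the first slot taken by R, it remains to arrange the other 5 letters (LETTE).
Those 5 letters have E appearing twice and T appearing twice, giving (5)!/(2!·2!) = 30.

30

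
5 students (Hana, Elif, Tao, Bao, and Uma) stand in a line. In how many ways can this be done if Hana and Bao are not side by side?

72

Of the 5! = 120 arrangements, those with Hana and Bao adjacent number 2 × 4! = 48 (treat the pair as a block with 2 internal orders).
So 120 − 48 = 72 arrangements keep them apart.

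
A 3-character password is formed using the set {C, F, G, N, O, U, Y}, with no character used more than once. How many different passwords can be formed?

This is a permutation of 3 out of 7: P(7,3) = 7!/4!.
That product is 7 × 6 × 5 = 210.

210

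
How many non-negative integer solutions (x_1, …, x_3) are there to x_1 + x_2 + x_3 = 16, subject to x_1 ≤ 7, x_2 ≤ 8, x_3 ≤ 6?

Ignoring the caps, the number of non-negative solutions to x_1+…+x_3 = 16 is C(18,2) = 153.
Subtract solutions that violate a single cap (substitute x_i' = x_i − (cap_i+1)): x_1 ≥ 8 gives C(10,2) = 45; x_2 ≥ 9 gives C(9,2) = 36; x_3 ≥ 7 gives C(11,2) = 55. Together 136.
Add back pairs where two caps are both exceeded: 0 + 3 + 1 = 4.
By inclusion–exclusion the count is 153 − 136 + 4 = 21.

21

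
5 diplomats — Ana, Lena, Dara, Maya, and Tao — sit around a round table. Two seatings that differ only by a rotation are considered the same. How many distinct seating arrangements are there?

Fix one person's seat to break rotational symmetry; the remaining 4 people can be arranged in (4)! = 24 ways.

24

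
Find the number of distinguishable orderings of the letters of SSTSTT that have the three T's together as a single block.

4

Treat the 3 copies of T as a single block. The multiset to arrange is then {TTT, S, S, S}, 4 items in all.
That gives (4)!/(3!) = 4 arrangements.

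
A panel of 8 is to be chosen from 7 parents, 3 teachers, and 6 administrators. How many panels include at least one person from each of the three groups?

11529

Total 8-person selections from all 16: C(16,8) = 12870.
Selections missing a whole group: no parents → C(9,8) = 9; no teachers → C(13,8) = 1287; no administrators → C(10,8) = 45.
Add back selections omitting two groups (i.e. drawn from a single group): C(7,8) + C(3,8) + C(6,8) = 0.
By inclusion–exclusion: 12870 − 1341 + 0 = 11529.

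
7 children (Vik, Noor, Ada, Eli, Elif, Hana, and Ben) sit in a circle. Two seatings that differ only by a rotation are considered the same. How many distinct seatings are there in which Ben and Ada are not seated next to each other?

Without the restriction there are (6)! = 720 seatings.
Seatings with Ben beside Ada: treat them as a block with 2 internal orders, giving 2 × (5)! = 240.
Subtracting, 720 − 240 = 480.

480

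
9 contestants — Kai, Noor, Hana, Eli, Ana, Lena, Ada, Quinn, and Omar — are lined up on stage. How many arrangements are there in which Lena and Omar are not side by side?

There are 9! = 362880 arrangements in all. If Lena and Omar are adjacent, merging them into one block gives 2·(8)! = 80640 arrangements.
So 362880 − 80640 = 282240 arrangements keep them apart.

282240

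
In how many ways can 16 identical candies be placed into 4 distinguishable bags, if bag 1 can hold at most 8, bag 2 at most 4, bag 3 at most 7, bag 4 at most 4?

100

Ignoring the caps, the number of non-negative solutions to x_1+…+x_4 = 16 is C(19,3) = 969.
Subtract solutions that violate a single cap (substitute x_i' = x_i − (cap_i+1)): x_1 ≥ 9 gives C(10,3) = 120; x_2 ≥ 5 gives C(14,3) = 364; x_3 ≥ 8 gives C(11,3) = 165; x_4 ≥ 5 gives C(14,3) = 364. Together 1013.
Add back pairs where two caps are both exceeded: 10 + 0 + 10 + 20 + 84 + 20 = 144.
By inclusion–exclusion the count is 969 − 1013 + 144 = 100.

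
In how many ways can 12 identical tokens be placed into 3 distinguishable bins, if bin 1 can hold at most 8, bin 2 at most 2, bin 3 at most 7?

15

By stars and bars, unrestricted non-negative solutions to x_1+…+x_3 = 12 number C(12+2,2) = 91.
Subtract solutions that violate a single cap (substitute x_i' = x_i − (cap_i+1)): x_1 ≥ 9 gives C(5,2) = 10; x_2 ≥ 3 gives C(11,2) = 55; x_3 ≥ 8 gives C(6,2) = 15. Together 80.
Add back pairs where two caps are both exceeded: 1 + 0 + 3 = 4.
By inclusion–exclusion the count is 91 − 80 + 4 = 15.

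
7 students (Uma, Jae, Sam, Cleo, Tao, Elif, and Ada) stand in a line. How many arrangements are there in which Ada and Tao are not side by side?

There are 7! = 5040 arrangements in all. If Ada and Tao are adjacent, merging them into one block gives 2·(6)! = 1440 arrangements.
Complementary counting: 5040 − 1440 = 3600.

3600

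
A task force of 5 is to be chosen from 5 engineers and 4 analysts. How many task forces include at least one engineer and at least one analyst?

125

Unrestricted: C(9,5) = 126 ways to pick any 5 of the 9.
Selections missing a whole group: no engineers → C(4,5) = 0; no analysts → C(5,5) = 1.
Both groups omitted at once is impossible, so 126 − 1 = 125.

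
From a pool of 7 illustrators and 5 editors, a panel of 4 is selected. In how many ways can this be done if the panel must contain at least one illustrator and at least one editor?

455

Unrestricted: C(12,4) = 495 ways to pick any 4 of the 12.
Subtract selections that omit an entire group: no illustrators → C(5,4) = 5; no editors → C(7,4) = 35.
Both groups omitted at once is impossible, so 495 − 40 = 455.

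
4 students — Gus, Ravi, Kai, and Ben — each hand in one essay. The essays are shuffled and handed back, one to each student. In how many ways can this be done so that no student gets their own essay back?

Count assignments avoiding every fixed point. For any j of the 4 students fixed to their own essay, the other 4−j can be arranged in (4−j)! ways.
By inclusion–exclusion this is Σ_{j=0}^{4} (−1)^j C(4,j)·(4−j)!.
Computing: 24 − 24 + 12 − 4 + 1 = 9.

9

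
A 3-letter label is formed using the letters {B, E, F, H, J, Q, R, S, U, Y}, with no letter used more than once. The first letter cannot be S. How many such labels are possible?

648

The first letter has 10−1 = 9 choices (anything except S).
The remaining 2 letters are filled from the other 9 symbols without repetition: 9 × 8 = 72.
Total: 9 × 72 = 648.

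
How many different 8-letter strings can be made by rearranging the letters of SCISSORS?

SCISSORS has 8 letters with S appearing 4 times.
The number of distinct arrangements is 8!/(4!) = 40320/24 = 1680.

1680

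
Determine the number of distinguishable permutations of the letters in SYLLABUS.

10080

Letter multiplicities in SYLLABUS: A×1, B×1, L×2, S×2, U×1, Y×1.
Dividing 8! = 40320 by 2!·2! = 4 for the repeated letters gives 10080.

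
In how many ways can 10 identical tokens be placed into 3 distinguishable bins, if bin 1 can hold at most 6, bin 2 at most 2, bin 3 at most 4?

6

Ignoring the caps, the number of non-negative solutions to x_1+…+x_3 = 10 is C(12,2) = 66.
Subtract solutions that violate a single cap (substitute x_i' = x_i − (cap_i+1)): x_1 ≥ 7 gives C(5,2) = 10; x_2 ≥ 3 gives C(9,2) = 36; x_3 ≥ 5 gives C(7,2) = 21. Together 67.
Add back pairs where two caps are both exceeded: 1 + 0 + 6 = 7.
By inclusion–exclusion the count is 66 − 67 + 7 = 6.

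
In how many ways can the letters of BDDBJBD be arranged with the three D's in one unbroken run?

Treat the 3 copies of D as a single block. The multiset to arrange is then {DDD, B, B, B, J}, 5 items in all.
That gives (5)!/(3!) = 20 arrangements.

20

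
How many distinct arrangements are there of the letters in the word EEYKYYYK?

420

Letter multiplicities in EEYKYYYK: E×2, K×2, Y×4.
Dividing 8! = 40320 by 4!·2!·2! = 96 for the repeated letters gives 420.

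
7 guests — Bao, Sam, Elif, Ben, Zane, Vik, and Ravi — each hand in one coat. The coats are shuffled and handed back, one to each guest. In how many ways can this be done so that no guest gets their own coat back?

This is the derangement count D_7: permutations of 7 items with no fixed point.
By inclusion–exclusion this is Σ_{j=0}^{7} (−1)^j C(7,j)·(7−j)!.
Computing: 5040 − 5040 + 2520 − 840 + 210 − 42 + 7 − 1 = 1854.

1854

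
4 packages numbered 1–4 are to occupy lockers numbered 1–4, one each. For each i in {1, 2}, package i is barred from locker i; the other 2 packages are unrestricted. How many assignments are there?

Let Aᵢ (for i ∈ {1, 2}) be the placements that put package i in its forbidden locker. Any j of these fix j positions, leaving (4−j)! ways to fill the rest, and there are C(2,j) ways to pick which j.
By inclusion–exclusion, the number of valid placements is Σ_{j=0}^{2} (−1)^j C(2,j)·(4−j)!.
Computing: 24 − 12 + 2 = 14.

14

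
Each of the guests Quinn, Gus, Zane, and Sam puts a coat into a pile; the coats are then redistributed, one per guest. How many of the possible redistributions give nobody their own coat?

9

Let Aᵢ be the assignments in which guest i gets their own coat. We want the size of the complement of A₁∪…∪A_4.
By inclusion–exclusion this is Σ_{j=0}^{4} (−1)^j C(4,j)·(4−j)!.
Computing: 24 − 24 + 12 − 4 + 1 = 9.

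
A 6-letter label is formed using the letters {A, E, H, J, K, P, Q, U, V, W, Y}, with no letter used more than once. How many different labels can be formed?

332640

Choose and order 6 of the 11 symbols: the first letter has 11 options, the next 10, and so on down to 6.
11 × 10 × 9 × 8 × 7 × 6 = 332640.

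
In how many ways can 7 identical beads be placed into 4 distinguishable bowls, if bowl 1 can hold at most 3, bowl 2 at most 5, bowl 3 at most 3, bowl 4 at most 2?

Ignoring the caps, the number of non-negative solutions to x_1+…+x_4 = 7 is C(10,3) = 120.
Subtract solutions that violate a single cap (substitute x_i' = x_i − (cap_i+1)): x_1 ≥ 4 gives C(6,3) = 20; x_2 ≥ 6 gives C(4,3) = 4; x_3 ≥ 4 gives C(6,3) = 20; x_4 ≥ 3 gives C(7,3) = 35. Together 79.
Add back pairs where two caps are both exceeded: 0 + 0 + 1 + 0 + 0 + 1 = 2.
By inclusion–exclusion the count is 120 − 79 + 2 = 43.

43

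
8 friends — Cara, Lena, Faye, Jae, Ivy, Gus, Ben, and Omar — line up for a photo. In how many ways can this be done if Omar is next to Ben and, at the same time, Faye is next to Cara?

Treat {Omar,Ben} as one block (2 orders) and {Faye,Cara} as another (2 orders).
That leaves 6 units to arrange: 2 × 2 × 6! = 4 × 720 = 2880.

2880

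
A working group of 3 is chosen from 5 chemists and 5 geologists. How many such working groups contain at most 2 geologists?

Split by how many geologists are chosen (0 through 2).
Sum: C(5,0)·C(5,3) + C(5,1)·C(5,2) + C(5,2)·C(5,1) = 10 + 50 + 50 = 110.

110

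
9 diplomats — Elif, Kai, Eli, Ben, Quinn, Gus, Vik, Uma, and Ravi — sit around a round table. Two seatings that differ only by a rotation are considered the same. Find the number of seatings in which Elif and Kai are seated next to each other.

10080

Treat {Elif, Kai} as one unit (2 internal orders) and seat the resulting 8 units around the table: (7)! circular arrangements.
So 2 × (7)! = 2 × 5040 = 10080.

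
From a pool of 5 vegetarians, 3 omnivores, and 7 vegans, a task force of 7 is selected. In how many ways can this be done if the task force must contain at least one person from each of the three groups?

Total 7-person selections from all 15: C(15,7) = 6435.
Subtract selections that omit an entire group: no vegetarians → C(10,7) = 120; no omnivores → C(12,7) = 792; no vegans → C(8,7) = 8.
Add back selections omitting two groups (i.e. drawn from a single group): C(5,7) + C(3,7) + C(7,7) = 1.
By inclusion–exclusion: 6435 − 920 + 1 = 5516.

5516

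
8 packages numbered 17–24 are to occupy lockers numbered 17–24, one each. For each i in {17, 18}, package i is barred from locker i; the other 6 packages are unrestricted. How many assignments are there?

Let Aᵢ (for i ∈ {17, 18}) be the placements that put package i in its forbidden locker. Any j of these fix j positions, leaving (8−j)! ways to fill the rest, and there are C(2,j) ways to pick which j.
By inclusion–exclusion, the number of valid placements is Σ_{j=0}^{2} (−1)^j C(2,j)·(8−j)!.
Computing: 40320 − 10080 + 720 = 30960.

30960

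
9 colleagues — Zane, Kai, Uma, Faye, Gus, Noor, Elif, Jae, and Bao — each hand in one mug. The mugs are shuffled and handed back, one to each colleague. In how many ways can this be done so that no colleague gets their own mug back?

This is the derangement count D_9: permutations of 9 items with no fixed point.
By inclusion–exclusion this is Σ_{j=0}^{9} (−1)^j C(9,j)·(9−j)!.
Computing: 362880 − 362880 + 181440 − 60480 + 15120 − 3024 + 504 − 72 + 9 − 1 = 133496.

133496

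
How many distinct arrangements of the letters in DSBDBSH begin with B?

With the first slot taken by B, it remains to arrange the other 6 letters (DSDBSH).
Those 6 letters have D appearing twice and S appearing twice, giving (6)!/(2!·2!) = 180.

180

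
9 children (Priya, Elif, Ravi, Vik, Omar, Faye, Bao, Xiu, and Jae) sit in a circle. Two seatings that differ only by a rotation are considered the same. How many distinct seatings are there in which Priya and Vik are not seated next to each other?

Without the restriction there are (8)! = 40320 seatings.
Seatings with Priya beside Vik: treat them as a block with 2 internal orders, giving 2 × (7)! = 10080.
Subtracting, 40320 − 10080 = 30240.

30240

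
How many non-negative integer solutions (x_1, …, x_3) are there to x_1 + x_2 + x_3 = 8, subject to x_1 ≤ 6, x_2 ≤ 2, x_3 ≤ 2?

Ignoring the caps, the number of non-negative solutions to x_1+…+x_3 = 8 is C(10,2) = 45.
Subtract solutions that violate a single cap (substitute x_i' = x_i − (cap_i+1)): x_1 ≥ 7 gives C(3,2) = 3; x_2 ≥ 3 gives C(7,2) = 21; x_3 ≥ 3 gives C(7,2) = 21. Together 45.
Add back pairs where two caps are both exceeded: 0 + 0 + 6 = 6.
By inclusion–exclusion the count is 45 − 45 + 6 = 6.

6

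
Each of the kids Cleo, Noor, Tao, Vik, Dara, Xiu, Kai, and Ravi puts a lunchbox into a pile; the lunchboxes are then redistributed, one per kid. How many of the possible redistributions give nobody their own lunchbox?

This is the derangement count D_8: permutations of 8 items with no fixed point.
By inclusion–exclusion this is Σ_{j=0}^{8} (−1)^j C(8,j)·(8−j)!.
Computing: 40320 − 40320 + 20160 − 6720 + 1680 − 336 + 56 − 8 + 1 = 14833.

14833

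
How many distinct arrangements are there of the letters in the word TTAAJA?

60

The 6 letters of TTAAJA have repeats: A appearing 3 times and T appearing twice.
So there are 6! / (3!·2!) = 60 distinguishable arrangements.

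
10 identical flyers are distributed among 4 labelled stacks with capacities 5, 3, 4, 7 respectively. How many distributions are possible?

106

By stars and bars, unrestricted non-negative solutions to x_1+…+x_4 = 10 number C(10+3,3) = 286.
Subtract solutions that violate a single cap (substitute x_i' = x_i − (cap_i+1)): x_1 ≥ 6 gives C(7,3) = 35; x_2 ≥ 4 gives C(9,3) = 84; x_3 ≥ 5 gives C(8,3) = 56; x_4 ≥ 8 gives C(5,3) = 10. Together 185.
Add back pairs where two caps are both exceeded: 1 + 0 + 0 + 4 + 0 + 0 = 5.
By inclusion–exclusion the count is 286 − 185 + 5 = 106.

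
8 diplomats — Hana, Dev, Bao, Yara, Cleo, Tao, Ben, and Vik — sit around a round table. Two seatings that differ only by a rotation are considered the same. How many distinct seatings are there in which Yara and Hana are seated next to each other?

Glue Yara and Hana into a block (2 internal orders). Seating 7 units around a circle gives (6)! arrangements.
So 2 × (6)! = 2 × 720 = 1440.

1440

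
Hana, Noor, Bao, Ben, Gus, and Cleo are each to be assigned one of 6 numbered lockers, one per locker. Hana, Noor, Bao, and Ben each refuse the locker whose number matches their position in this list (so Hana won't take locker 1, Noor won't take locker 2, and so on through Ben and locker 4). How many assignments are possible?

Let Aᵢ (for 1 ≤ i ≤ 4) be the placements that put person i in their forbidden locker. Any j of these fix j positions, leaving (6−j)! ways to fill the rest, and there are C(4,j) ways to pick which j.
By inclusion–exclusion, the number of valid placements is Σ_{j=0}^{4} (−1)^j C(4,j)·(6−j)!.
Computing: 720 − 480 + 144 − 24 + 2 = 362.

362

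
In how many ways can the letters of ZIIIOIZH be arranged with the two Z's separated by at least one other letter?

630

Total arrangements of ZIIIOIZH: 8!/(4!·2!) = 840.
Arrangements with the Z's together: treat ZZ as one letter, giving (7)!/(4!) = 210.
Hence 840 − 210 = 630.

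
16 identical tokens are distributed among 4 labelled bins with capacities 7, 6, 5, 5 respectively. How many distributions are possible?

111

Ignoring the caps, the number of non-negative solutions to x_1+…+x_4 = 16 is C(19,3) = 969.
Subtract solutions that violate a single cap (substitute x_i' = x_i − (cap_i+1)): x_1 ≥ 8 gives C(11,3) = 165; x_2 ≥ 7 gives C(12,3) = 220; x_3 ≥ 6 gives C(13,3) = 286; x_4 ≥ 6 gives C(13,3) = 286. Together 957.
Add back pairs where two caps are both exceeded: 4 + 10 + 10 + 20 + 20 + 35 = 99.
By inclusion–exclusion the count is 969 − 957 + 99 = 111.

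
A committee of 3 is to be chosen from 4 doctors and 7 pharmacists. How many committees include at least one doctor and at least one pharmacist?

126

Total 3-person selections from all 11: C(11,3) = 165.
Selections missing a whole group: no doctors → C(7,3) = 35; no pharmacists → C(4,3) = 4.
Both groups omitted at once is impossible, so 165 − 39 = 126.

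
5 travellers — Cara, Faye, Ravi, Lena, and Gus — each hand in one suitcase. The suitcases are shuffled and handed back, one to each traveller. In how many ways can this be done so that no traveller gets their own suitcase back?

Let Aᵢ be the assignments in which traveller i gets their own suitcase. We want the size of the complement of A₁∪…∪A_5.
By inclusion–exclusion this is Σ_{j=0}^{5} (−1)^j C(5,j)·(5−j)!.
Computing: 120 − 120 + 60 − 20 + 5 − 1 = 44.

44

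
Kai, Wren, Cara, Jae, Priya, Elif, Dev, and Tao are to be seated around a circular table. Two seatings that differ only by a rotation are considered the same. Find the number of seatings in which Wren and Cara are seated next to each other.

1440

Glue Wren and Cara into a block (2 internal orders). Seating 7 units around a circle gives (6)! arrangements.
So 2 × (6)! = 2 × 720 = 1440.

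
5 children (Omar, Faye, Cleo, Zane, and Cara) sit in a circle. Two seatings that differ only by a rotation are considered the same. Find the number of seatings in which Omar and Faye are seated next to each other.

Glue Omar and Faye into a block (2 internal orders). Seating 4 units around a circle gives (3)! arrangements.
So 2 × (3)! = 2 × 6 = 12.

12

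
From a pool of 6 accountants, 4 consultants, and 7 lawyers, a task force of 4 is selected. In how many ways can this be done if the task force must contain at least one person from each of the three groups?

1176

With no constraint there are C(17,4) = 2380 possible selections.
Subtract selections that omit an entire group: no accountants → C(11,4) = 330; no consultants → C(13,4) = 715; no lawyers → C(10,4) = 210.
Add back selections omitting two groups (i.e. drawn from a single group): C(6,4) + C(4,4) + C(7,4) = 51.
By inclusion–exclusion: 2380 − 1255 + 51 = 1176.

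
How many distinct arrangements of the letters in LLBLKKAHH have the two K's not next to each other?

11760

Total arrangements of LLBLKKAHH: 9!/(3!·2!·2!) = 15120.
If the two K's are adjacent, glue them into one block, leaving 8 items to arrange: (8)!/(3!·2!) = 3360 ways.
Hence 15120 − 3360 = 11760.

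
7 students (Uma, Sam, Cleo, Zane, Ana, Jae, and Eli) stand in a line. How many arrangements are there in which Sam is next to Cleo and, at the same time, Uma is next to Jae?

Treat {Sam,Cleo} as one block (2 orders) and {Uma,Jae} as another (2 orders).
That leaves 5 units to arrange: 2 × 2 × 5! = 4 × 120 = 480.

480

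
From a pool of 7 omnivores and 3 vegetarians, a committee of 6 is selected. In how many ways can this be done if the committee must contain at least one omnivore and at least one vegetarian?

203

Total 6-person selections from all 10: C(10,6) = 210.
Subtract selections that omit an entire group: no omnivores → C(3,6) = 0; no vegetarians → C(7,6) = 7.
Both groups omitted at once is impossible, so 210 − 7 = 203.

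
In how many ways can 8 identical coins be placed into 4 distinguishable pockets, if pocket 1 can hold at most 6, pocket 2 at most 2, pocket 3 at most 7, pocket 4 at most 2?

Without the upper bounds there are C(11,3) = 165 ways to split 8 among 4 pockets.
Subtract solutions that violate a single cap (substitute x_i' = x_i − (cap_i+1)): x_1 ≥ 7 gives C(4,3) = 4; x_2 ≥ 3 gives C(8,3) = 56; x_3 ≥ 8 gives C(3,3) = 1; x_4 ≥ 3 gives C(8,3) = 56. Together 117.
Add back pairs where two caps are both exceeded: 0 + 0 + 0 + 0 + 10 + 0 = 10.
By inclusion–exclusion the count is 165 − 117 + 10 = 58.

58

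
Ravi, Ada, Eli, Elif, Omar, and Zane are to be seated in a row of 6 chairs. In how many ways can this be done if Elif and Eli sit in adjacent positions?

240

Place the 4 others and the Elif-Eli pair as 5 objects in a line; the pair has 2 internal arrangements.
That gives 2 × 5! = 2 × 120 = 240.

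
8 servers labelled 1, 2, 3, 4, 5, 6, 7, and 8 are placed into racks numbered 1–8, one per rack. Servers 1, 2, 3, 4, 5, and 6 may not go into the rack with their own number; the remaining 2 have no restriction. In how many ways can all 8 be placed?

18806

Let Aᵢ (for 1 ≤ i ≤ 6) be the placements that put server i in its forbidden rack. Any j of these fix j positions, leaving (8−j)! ways to fill the rest, and there are C(6,j) ways to pick which j.
By inclusion–exclusion, the number of valid placements is Σ_{j=0}^{6} (−1)^j C(6,j)·(8−j)!.
Computing: 40320 − 30240 + 10800 − 2400 + 360 − 36 + 2 = 18806.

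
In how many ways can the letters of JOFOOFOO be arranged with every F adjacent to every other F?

42

Treat the 2 copies of F as a single block. The multiset to arrange is then {FF, J, O, O, O, O, O}, 7 items in all.
That gives (7)!/(5!) = 42 arrangements.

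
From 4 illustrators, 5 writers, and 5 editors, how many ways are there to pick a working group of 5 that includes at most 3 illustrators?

1992

Split by how many illustrators are chosen (0 through 3).
Sum: C(4,0)·C(10,5) + C(4,1)·C(10,4) + C(4,2)·C(10,3) + C(4,3)·C(10,2) = 252 + 840 + 720 + 180 = 1992.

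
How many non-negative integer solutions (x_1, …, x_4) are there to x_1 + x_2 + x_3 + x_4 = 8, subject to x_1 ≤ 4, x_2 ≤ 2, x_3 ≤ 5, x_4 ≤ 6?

Without the upper bounds there are C(11,3) = 165 ways to split 8 among 4 variables.
Subtract solutions that violate a single cap (substitute x_i' = x_i − (cap_i+1)): x_1 ≥ 5 gives C(6,3) = 20; x_2 ≥ 3 gives C(8,3) = 56; x_3 ≥ 6 gives C(5,3) = 10; x_4 ≥ 7 gives C(4,3) = 4. Together 90.
Add back pairs where two caps are both exceeded: 1 + 0 + 0 + 0 + 0 + 0 = 1.
By inclusion–exclusion the count is 165 − 90 + 1 = 76.

76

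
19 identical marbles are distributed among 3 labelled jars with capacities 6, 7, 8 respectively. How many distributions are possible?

6

Without the upper bounds there are C(21,2) = 210 ways to split 19 among 3 jars.
Subtract solutions that violate a single cap (substitute x_i' = x_i − (cap_i+1)): x_1 ≥ 7 gives C(14,2) = 91; x_2 ≥ 8 gives C(13,2) = 78; x_3 ≥ 9 gives C(12,2) = 66. Together 235.
Add back pairs where two caps are both exceeded: 15 + 10 + 6 = 31.
By inclusion–exclusion the count is 210 − 235 + 31 = 6.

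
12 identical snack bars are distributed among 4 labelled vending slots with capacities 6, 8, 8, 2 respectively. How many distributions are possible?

151

By stars and bars, unrestricted non-negative solutions to x_1+…+x_4 = 12 number C(12+3,3) = 455.
Subtract solutions that violate a single cap (substitute x_i' = x_i − (cap_i+1)): x_1 ≥ 7 gives C(8,3) = 56; x_2 ≥ 9 gives C(6,3) = 20; x_3 ≥ 9 gives C(6,3) = 20; x_4 ≥ 3 gives C(12,3) = 220. Together 316.
Add back pairs where two caps are both exceeded: 0 + 0 + 10 + 0 + 1 + 1 = 12.
By inclusion–exclusion the count is 455 − 316 + 12 = 151.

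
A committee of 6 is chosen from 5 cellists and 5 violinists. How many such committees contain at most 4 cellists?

205

Split by how many cellists are chosen (0 through 4).
Sum: C(5,0)·C(5,6) + C(5,1)·C(5,5) + C(5,2)·C(5,4) + C(5,3)·C(5,3) + C(5,4)·C(5,2) = 0 + 5 + 50 + 100 + 50 = 205.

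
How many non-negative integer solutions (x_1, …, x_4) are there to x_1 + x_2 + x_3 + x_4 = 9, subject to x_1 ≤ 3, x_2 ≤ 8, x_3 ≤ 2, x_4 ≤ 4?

By stars and bars, unrestricted non-negative solutions to x_1+…+x_4 = 9 number C(9+3,3) = 220.
Subtract solutions that violate a single cap (substitute x_i' = x_i − (cap_i+1)): x_1 ≥ 4 gives C(8,3) = 56; x_2 ≥ 9 gives C(3,3) = 1; x_3 ≥ 3 gives C(9,3) = 84; x_4 ≥ 5 gives C(7,3) = 35. Together 176.
Add back pairs where two caps are both exceeded: 0 + 10 + 1 + 0 + 0 + 4 = 15.
By inclusion–exclusion the count is 220 − 176 + 15 = 59.

59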